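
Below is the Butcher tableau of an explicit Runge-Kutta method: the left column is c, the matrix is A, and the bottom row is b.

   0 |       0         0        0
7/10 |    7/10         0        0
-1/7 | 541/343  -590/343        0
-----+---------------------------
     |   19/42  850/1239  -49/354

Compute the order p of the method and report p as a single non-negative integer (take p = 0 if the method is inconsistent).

3

b = (19/42, 850/1239, -49/354)
c = (0, 7/10, -1/7)
Ac = (0, 0, -59/49)
Σ b_i: 19/42·1 + 850/1239·1 + (-49/354)·1 = 1 ✓
b·c: 850/1239·7/10 + (-49/354)·(-1/7) = 1/2 ✓
b·c²: 850/1239·49/100 + (-49/354)·1/49 = 1/3 ✓
b·Ac: (-49/354)·(-59/49) = 1/6 ✓; 3 stages ⇒ order 3.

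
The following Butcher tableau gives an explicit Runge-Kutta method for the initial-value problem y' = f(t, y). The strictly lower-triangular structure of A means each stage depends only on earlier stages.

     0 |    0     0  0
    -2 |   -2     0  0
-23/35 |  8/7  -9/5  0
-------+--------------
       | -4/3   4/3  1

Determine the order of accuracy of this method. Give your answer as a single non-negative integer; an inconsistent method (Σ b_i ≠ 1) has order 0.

1

b = (-4/3, 4/3, 1)
c = (0, -2, -23/35)
Ac = (0, 0, 18/5)
Σ b_i: (-4/3)·1 + 4/3·1 + 1·1 = 1 ✓
b·c: 4/3·(-2) + 1·(-23/35) = -349/105 ≠ 1/2 ⇒ order 1.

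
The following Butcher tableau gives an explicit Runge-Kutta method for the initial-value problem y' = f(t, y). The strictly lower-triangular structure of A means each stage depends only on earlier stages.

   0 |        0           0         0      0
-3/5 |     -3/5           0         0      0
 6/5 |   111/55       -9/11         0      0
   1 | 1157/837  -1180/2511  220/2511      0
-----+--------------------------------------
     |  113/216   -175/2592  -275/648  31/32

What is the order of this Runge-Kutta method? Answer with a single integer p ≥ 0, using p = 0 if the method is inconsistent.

b = (113/216, -175/2592, -275/648, 31/32)
c = (0, -3/5, 6/5, 1)
Ac = (0, 0, 27/55, 12/31)
Σ b_i: 113/216·1 + (-175/2592)·1 + (-275/648)·1 + 31/32·1 = 1 ✓
b·c: (-175/2592)·(-3/5) + (-275/648)·6/5 + 31/32·1 = 1/2 ✓
b·c²: (-175/2592)·9/25 + (-275/648)·36/25 + 31/32·1 = 1/3 ✓
b·Ac: (-275/648)·27/55 + 31/32·12/31 = 1/6 ✓
b·c³: (-175/2592)·(-27/125) + (-275/648)·216/125 + 31/32·1 = 1/4 ✓
b·(c∘Ac): (-275/648)·162/275 + 31/32·12/31 = 1/8 ✓
b·Ac²: (-275/648)·(-81/275) + 31/32·(-4/93) = 1/12 ✓
b·A²c: 31/32·4/93 = 1/24 ✓; 4 stages ⇒ order 4.

4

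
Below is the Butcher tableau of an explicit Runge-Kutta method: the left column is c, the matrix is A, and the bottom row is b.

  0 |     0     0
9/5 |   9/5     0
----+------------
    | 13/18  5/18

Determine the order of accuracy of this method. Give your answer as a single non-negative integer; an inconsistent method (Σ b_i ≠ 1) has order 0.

2

b = (13/18, 5/18)
c = (0, 9/5)
Σ b_i: 13/18·1 + 5/18·1 = 1 ✓
b·c: 5/18·9/5 = 1/2 ✓; 2 stages ⇒ order 2.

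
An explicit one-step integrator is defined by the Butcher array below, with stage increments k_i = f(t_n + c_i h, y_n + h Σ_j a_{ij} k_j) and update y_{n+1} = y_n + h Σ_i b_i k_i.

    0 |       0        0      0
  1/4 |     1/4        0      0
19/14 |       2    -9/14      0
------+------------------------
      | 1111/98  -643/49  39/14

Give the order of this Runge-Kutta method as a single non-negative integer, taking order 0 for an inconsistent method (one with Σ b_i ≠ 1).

b = (1111/98, -643/49, 39/14)
c = (0, 1/4, 19/14)
Ac = (0, 0, -9/56)
Σ b_i: 1111/98·1 + (-643/49)·1 + 39/14·1 = 1 ✓
b·c: (-643/49)·1/4 + 39/14·19/14 = 1/2 ✓
b·c²: (-643/49)·1/16 + 39/14·361/196 = 23657/5488 ≠ 1/3 ⇒ order 2.
b·Ac: 39/14·(-9/56) = -351/784 ≠ 1/6

2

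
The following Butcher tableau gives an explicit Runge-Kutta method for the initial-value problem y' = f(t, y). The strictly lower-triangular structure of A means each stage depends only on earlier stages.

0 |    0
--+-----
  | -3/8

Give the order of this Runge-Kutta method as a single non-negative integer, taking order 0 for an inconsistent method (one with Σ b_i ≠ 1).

b = (-3/8)
c = (0)
Σ b_i: (-3/8)·1 = -3/8 ≠ 1 ⇒ order 0.

0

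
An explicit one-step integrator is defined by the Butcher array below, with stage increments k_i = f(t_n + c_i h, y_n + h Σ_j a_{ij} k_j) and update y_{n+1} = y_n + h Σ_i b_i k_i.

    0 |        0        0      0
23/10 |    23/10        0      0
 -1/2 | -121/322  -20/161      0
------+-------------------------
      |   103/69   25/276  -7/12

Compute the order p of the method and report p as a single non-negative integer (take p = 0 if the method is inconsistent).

3

b = (103/69, 25/276, -7/12)
c = (0, 23/10, -1/2)
Ac = (0, 0, -2/7)
Σ b_i: 103/69·1 + 25/276·1 + (-7/12)·1 = 1 ✓
b·c: 25/276·23/10 + (-7/12)·(-1/2) = 1/2 ✓
b·c²: 25/276·529/100 + (-7/12)·1/4 = 1/3 ✓
b·Ac: (-7/12)·(-2/7) = 1/6 ✓; 3 stages ⇒ order 3.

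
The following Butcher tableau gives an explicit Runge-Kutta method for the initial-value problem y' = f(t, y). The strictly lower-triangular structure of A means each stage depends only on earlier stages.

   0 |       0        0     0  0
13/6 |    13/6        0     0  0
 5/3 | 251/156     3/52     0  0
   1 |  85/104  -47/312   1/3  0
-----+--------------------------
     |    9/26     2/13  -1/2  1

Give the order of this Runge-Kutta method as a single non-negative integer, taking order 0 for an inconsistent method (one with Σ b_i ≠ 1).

4

b = (9/26, 2/13, -1/2, 1)
c = (0, 13/6, 5/3, 1)
Ac = (0, 0, 1/8, 11/48)
Σ b_i: 9/26·1 + 2/13·1 + (-1/2)·1 + 1·1 = 1 ✓
b·c: 2/13·13/6 + (-1/2)·5/3 + 1·1 = 1/2 ✓
b·c²: 2/13·169/36 + (-1/2)·25/9 + 1·1 = 1/3 ✓
b·Ac: (-1/2)·1/8 + 1·11/48 = 1/6 ✓
b·c³: 2/13·2197/216 + (-1/2)·125/27 + 1·1 = 1/4 ✓
b·(c∘Ac): (-1/2)·5/24 + 1·11/48 = 1/8 ✓
b·Ac²: (-1/2)·13/48 + 1·7/32 = 1/12 ✓
b·A²c: 1·1/24 = 1/24 ✓; 4 stages ⇒ order 4.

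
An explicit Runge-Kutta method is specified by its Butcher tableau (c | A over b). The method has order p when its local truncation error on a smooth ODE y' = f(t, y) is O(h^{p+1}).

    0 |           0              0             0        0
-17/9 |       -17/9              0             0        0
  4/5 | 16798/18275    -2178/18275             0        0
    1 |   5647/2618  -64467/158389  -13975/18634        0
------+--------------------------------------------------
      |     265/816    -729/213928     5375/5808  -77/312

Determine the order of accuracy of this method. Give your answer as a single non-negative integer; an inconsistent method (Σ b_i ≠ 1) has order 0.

b = (265/816, -729/213928, 5375/5808, -77/312)
c = (0, -17/9, 4/5, 1)
Ac = (0, 0, 242/1075, 13/77)
Σ b_i: 265/816·1 + (-729/213928)·1 + 5375/5808·1 + (-77/312)·1 = 1 ✓
b·c: (-729/213928)·(-17/9) + 5375/5808·4/5 + (-77/312)·1 = 1/2 ✓
b·c²: (-729/213928)·289/81 + 5375/5808·16/25 + (-77/312)·1 = 1/3 ✓
b·Ac: 5375/5808·242/1075 + (-77/312)·13/77 = 1/6 ✓
b·c³: (-729/213928)·(-4913/729) + 5375/5808·64/125 + (-77/312)·1 = 1/4 ✓
b·(c∘Ac): 5375/5808·968/5375 + (-77/312)·13/77 = 1/8 ✓
b·Ac²: 5375/5808·(-4114/9675) + (-77/312)·(-1339/693) = 1/12 ✓
b·A²c: (-77/312)·(-13/77) = 1/24 ✓; 4 stages ⇒ order 4.

4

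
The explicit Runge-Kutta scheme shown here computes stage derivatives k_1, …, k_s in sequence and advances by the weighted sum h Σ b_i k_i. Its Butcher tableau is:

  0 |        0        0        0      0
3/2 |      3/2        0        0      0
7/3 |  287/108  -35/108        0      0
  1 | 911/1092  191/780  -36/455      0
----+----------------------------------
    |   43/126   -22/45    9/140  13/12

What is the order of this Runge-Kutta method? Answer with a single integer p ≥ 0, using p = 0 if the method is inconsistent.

b = (43/126, -22/45, 9/140, 13/12)
c = (0, 3/2, 7/3, 1)
Ac = (0, 0, -35/72, 19/104)
Σ b_i: 43/126·1 + (-22/45)·1 + 9/140·1 + 13/12·1 = 1 ✓
b·c: (-22/45)·3/2 + 9/140·7/3 + 13/12·1 = 1/2 ✓
b·c²: (-22/45)·9/4 + 9/140·49/9 + 13/12·1 = 1/3 ✓
b·Ac: 9/140·(-35/72) + 13/12·19/104 = 1/6 ✓
b·c³: (-22/45)·27/8 + 9/140·343/27 + 13/12·1 = 1/4 ✓
b·(c∘Ac): 9/140·(-245/216) + 13/12·19/104 = 1/8 ✓
b·Ac²: 9/140·(-35/48) + 13/12·25/208 = 1/12 ✓
b·A²c: 13/12·1/26 = 1/24 ✓; 4 stages ⇒ order 4.

4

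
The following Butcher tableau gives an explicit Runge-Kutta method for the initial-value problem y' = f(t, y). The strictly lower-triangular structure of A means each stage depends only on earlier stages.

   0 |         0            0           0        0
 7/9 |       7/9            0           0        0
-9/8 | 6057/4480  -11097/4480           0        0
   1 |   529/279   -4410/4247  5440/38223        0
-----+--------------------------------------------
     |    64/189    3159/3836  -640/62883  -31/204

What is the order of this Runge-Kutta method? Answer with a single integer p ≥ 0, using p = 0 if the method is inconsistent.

b = (64/189, 3159/3836, -640/62883, -31/204)
c = (0, 7/9, -9/8, 1)
Ac = (0, 0, -1233/640, -30/31)
Σ b_i: 64/189·1 + 3159/3836·1 + (-640/62883)·1 + (-31/204)·1 = 1 ✓
b·c: 3159/3836·7/9 + (-640/62883)·(-9/8) + (-31/204)·1 = 1/2 ✓
b·c²: 3159/3836·49/81 + (-640/62883)·81/64 + (-31/204)·1 = 1/3 ✓
b·Ac: (-640/62883)·(-1233/640) + (-31/204)·(-30/31) = 1/6 ✓
b·c³: 3159/3836·343/729 + (-640/62883)·(-729/512) + (-31/204)·1 = 1/4 ✓
b·(c∘Ac): (-640/62883)·11097/5120 + (-31/204)·(-30/31) = 1/8 ✓
b·Ac²: (-640/62883)·(-959/640) + (-31/204)·(-125/279) = 1/12 ✓
b·A²c: (-31/204)·(-17/62) = 1/24 ✓; 4 stages ⇒ order 4.

4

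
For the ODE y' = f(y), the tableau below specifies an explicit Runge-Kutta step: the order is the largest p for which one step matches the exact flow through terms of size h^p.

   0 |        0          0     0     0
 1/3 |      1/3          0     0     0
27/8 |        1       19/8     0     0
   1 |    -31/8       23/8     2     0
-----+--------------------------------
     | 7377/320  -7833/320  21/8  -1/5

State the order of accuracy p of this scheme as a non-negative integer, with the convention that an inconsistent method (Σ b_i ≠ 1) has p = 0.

b = (7377/320, -7833/320, 21/8, -1/5)
c = (0, 1/3, 27/8, 1)
Ac = (0, 0, 19/24, 185/24)
Σ b_i: 7377/320·1 + (-7833/320)·1 + 21/8·1 + (-1/5)·1 = 1 ✓
b·c: (-7833/320)·1/3 + 21/8·27/8 + (-1/5)·1 = 1/2 ✓
b·c²: (-7833/320)·1/9 + 21/8·729/64 + (-1/5)·1 = 207211/7680 ≠ 1/3 ⇒ order 2.
b·Ac: 21/8·19/24 + (-1/5)·185/24 = 103/192 ≠ 1/6

2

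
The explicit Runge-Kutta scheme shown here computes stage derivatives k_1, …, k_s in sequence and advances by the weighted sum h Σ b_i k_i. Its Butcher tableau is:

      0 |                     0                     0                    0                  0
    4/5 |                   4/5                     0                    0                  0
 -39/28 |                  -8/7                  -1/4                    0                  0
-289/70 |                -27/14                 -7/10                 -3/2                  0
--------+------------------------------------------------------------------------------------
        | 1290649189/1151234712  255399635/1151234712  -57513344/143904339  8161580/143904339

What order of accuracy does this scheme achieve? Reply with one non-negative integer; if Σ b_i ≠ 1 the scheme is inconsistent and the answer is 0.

3

b = (1290649189/1151234712, 255399635/1151234712, -57513344/143904339, 8161580/143904339)
c = (0, 4/5, -39/28, -289/70)
Ac = (0, 0, -1/5, 2141/1400)
Σ b_i: 1290649189/1151234712·1 + 255399635/1151234712·1 + (-57513344/143904339)·1 + 8161580/143904339·1 = 1 ✓
b·c: 255399635/1151234712·4/5 + (-57513344/143904339)·(-39/28) + 8161580/143904339·(-289/70) = 1/2 ✓
b·c²: 255399635/1151234712·16/25 + (-57513344/143904339)·1521/784 + 8161580/143904339·83521/4900 = 1/3 ✓
b·Ac: (-57513344/143904339)·(-1/5) + 8161580/143904339·2141/1400 = 1/6 ✓
b·c³: 255399635/1151234712·64/125 + (-57513344/143904339)·(-59319/21952) + 8161580/143904339·(-24137569/343000) = -4383726525/1566958358 ≠ 1/4 ⇒ order 3.
b·(c∘Ac): (-57513344/143904339)·39/140 + 8161580/143904339·(-618749/98000) = -47286312533/100733037300 ≠ 1/8
b·Ac²: (-57513344/143904339)·(-4/25) + 8161580/143904339·(-658183/196000) = -1699140353/13431071640 ≠ 1/12
b·A²c: 8161580/143904339·3/10 = 816158/47968113 ≠ 1/24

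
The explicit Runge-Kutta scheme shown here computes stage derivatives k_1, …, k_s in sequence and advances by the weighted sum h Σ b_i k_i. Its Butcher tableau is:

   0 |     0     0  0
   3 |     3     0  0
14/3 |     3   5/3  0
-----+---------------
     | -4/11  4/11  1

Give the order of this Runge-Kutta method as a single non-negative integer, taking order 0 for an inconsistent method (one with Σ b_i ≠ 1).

b = (-4/11, 4/11, 1)
c = (0, 3, 14/3)
Ac = (0, 0, 5)
Σ b_i: (-4/11)·1 + 4/11·1 + 1·1 = 1 ✓
b·c: 4/11·3 + 1·14/3 = 190/33 ≠ 1/2 ⇒ order 1.

1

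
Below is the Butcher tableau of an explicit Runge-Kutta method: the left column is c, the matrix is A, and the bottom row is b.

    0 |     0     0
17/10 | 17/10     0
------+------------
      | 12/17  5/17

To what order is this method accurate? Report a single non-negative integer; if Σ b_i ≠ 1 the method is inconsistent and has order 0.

2

b = (12/17, 5/17)
c = (0, 17/10)
Σ b_i: 12/17·1 + 5/17·1 = 1 ✓
b·c: 5/17·17/10 = 1/2 ✓; 2 stages ⇒ order 2.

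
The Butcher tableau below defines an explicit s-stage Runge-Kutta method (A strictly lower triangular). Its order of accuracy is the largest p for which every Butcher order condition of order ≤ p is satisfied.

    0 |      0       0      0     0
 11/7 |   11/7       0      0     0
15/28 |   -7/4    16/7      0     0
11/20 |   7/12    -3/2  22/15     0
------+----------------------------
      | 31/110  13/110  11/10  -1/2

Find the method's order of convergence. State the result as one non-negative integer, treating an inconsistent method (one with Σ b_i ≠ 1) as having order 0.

2

b = (31/110, 13/110, 11/10, -1/2)
c = (0, 11/7, 15/28, 11/20)
Ac = (0, 0, 176/49, -11/7)
Σ b_i: 31/110·1 + 13/110·1 + 11/10·1 + (-1/2)·1 = 1 ✓
b·c: 13/110·11/7 + 11/10·15/28 + (-1/2)·11/20 = 1/2 ✓
b·c²: 13/110·121/49 + 11/10·225/784 + (-1/2)·121/400 = 8943/19600 ≠ 1/3 ⇒ order 2.
b·Ac: 11/10·176/49 + (-1/2)·(-11/7) = 2321/490 ≠ 1/6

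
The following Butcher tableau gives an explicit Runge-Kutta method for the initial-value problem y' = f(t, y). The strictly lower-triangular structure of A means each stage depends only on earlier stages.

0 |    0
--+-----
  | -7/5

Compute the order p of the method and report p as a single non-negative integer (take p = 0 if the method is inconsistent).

0

b = (-7/5)
c = (0)
Σ b_i: (-7/5)·1 = -7/5 ≠ 1 ⇒ order 0.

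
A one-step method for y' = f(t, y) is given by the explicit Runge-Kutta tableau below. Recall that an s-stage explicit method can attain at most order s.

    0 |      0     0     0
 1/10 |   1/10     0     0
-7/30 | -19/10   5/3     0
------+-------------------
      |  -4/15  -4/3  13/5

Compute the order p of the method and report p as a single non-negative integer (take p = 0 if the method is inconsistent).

b = (-4/15, -4/3, 13/5)
c = (0, 1/10, -7/30)
Ac = (0, 0, 1/6)
Σ b_i: (-4/15)·1 + (-4/3)·1 + 13/5·1 = 1 ✓
b·c: (-4/3)·1/10 + 13/5·(-7/30) = -37/50 ≠ 1/2 ⇒ order 1.

1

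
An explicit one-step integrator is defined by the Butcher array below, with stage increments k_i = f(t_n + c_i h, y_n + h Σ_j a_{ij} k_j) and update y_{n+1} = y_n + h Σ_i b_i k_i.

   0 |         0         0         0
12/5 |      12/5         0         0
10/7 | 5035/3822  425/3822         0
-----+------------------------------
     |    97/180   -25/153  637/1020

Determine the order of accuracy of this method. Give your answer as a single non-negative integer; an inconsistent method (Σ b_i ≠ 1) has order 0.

b = (97/180, -25/153, 637/1020)
c = (0, 12/5, 10/7)
Ac = (0, 0, 170/637)
Σ b_i: 97/180·1 + (-25/153)·1 + 637/1020·1 = 1 ✓
b·c: (-25/153)·12/5 + 637/1020·10/7 = 1/2 ✓
b·c²: (-25/153)·144/25 + 637/1020·100/49 = 1/3 ✓
b·Ac: 637/1020·170/637 = 1/6 ✓; 3 stages ⇒ order 3.

3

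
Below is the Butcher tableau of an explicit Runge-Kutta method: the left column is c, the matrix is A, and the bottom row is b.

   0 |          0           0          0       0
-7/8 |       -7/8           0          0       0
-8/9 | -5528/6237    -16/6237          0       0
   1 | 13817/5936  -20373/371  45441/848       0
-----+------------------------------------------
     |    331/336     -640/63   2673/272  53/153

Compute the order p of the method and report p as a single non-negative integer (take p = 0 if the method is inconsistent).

4

b = (331/336, -640/63, 2673/272, 53/153)
c = (0, -7/8, -8/9, 1)
Ac = (0, 0, 2/891, 177/424)
Σ b_i: 331/336·1 + (-640/63)·1 + 2673/272·1 + 53/153·1 = 1 ✓
b·c: (-640/63)·(-7/8) + 2673/272·(-8/9) + 53/153·1 = 1/2 ✓
b·c²: (-640/63)·49/64 + 2673/272·64/81 + 53/153·1 = 1/3 ✓
b·Ac: 2673/272·2/891 + 53/153·177/424 = 1/6 ✓
b·c³: (-640/63)·(-343/512) + 2673/272·(-512/729) + 53/153·1 = 1/4 ✓
b·(c∘Ac): 2673/272·(-16/8019) + 53/153·177/424 = 1/8 ✓
b·Ac²: 2673/272·(-7/3564) + 53/153·1005/3392 = 1/12 ✓
b·A²c: 53/153·51/424 = 1/24 ✓; 4 stages ⇒ order 4.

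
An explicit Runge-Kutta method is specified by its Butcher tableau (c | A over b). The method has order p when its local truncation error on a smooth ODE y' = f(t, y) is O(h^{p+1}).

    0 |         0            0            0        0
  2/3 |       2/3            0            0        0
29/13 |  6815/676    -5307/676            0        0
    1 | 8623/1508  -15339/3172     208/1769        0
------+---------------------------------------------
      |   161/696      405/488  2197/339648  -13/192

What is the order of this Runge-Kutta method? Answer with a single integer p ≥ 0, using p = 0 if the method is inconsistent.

b = (161/696, 405/488, 2197/339648, -13/192)
c = (0, 2/3, 29/13, 1)
Ac = (0, 0, -1769/338, -77/26)
Σ b_i: 161/696·1 + 405/488·1 + 2197/339648·1 + (-13/192)·1 = 1 ✓
b·c: 405/488·2/3 + 2197/339648·29/13 + (-13/192)·1 = 1/2 ✓
b·c²: 405/488·4/9 + 2197/339648·841/169 + (-13/192)·1 = 1/3 ✓
b·Ac: 2197/339648·(-1769/338) + (-13/192)·(-77/26) = 1/6 ✓
b·c³: 405/488·8/27 + 2197/339648·24389/2197 + (-13/192)·1 = 1/4 ✓
b·(c∘Ac): 2197/339648·(-51301/4394) + (-13/192)·(-77/26) = 1/8 ✓
b·Ac²: 2197/339648·(-1769/507) + (-13/192)·(-61/39) = 1/12 ✓
b·A²c: (-13/192)·(-8/13) = 1/24 ✓; 4 stages ⇒ order 4.

4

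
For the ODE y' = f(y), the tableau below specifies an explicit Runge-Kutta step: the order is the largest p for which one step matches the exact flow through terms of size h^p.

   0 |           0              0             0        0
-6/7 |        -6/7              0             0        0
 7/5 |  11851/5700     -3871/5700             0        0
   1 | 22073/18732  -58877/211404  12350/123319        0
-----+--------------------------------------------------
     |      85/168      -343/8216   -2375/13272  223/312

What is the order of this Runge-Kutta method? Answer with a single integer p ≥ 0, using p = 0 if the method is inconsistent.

4

b = (85/168, -343/8216, -2375/13272, 223/312)
c = (0, -6/7, 7/5, 1)
Ac = (0, 0, 553/950, 169/446)
Σ b_i: 85/168·1 + (-343/8216)·1 + (-2375/13272)·1 + 223/312·1 = 1 ✓
b·c: (-343/8216)·(-6/7) + (-2375/13272)·7/5 + 223/312·1 = 1/2 ✓
b·c²: (-343/8216)·36/49 + (-2375/13272)·49/25 + 223/312·1 = 1/3 ✓
b·Ac: (-2375/13272)·553/950 + 223/312·169/446 = 1/6 ✓
b·c³: (-343/8216)·(-216/343) + (-2375/13272)·343/125 + 223/312·1 = 1/4 ✓
b·(c∘Ac): (-2375/13272)·3871/4750 + 223/312·169/446 = 1/8 ✓
b·Ac²: (-2375/13272)·(-237/475) + 223/312·(-13/1561) = 1/12 ✓
b·A²c: 223/312·13/223 = 1/24 ✓; 4 stages ⇒ order 4.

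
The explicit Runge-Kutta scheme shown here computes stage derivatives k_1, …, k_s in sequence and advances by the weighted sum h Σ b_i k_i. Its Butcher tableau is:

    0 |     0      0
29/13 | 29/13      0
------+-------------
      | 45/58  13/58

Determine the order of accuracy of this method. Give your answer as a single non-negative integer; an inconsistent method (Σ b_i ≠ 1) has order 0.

2

b = (45/58, 13/58)
c = (0, 29/13)
Σ b_i: 45/58·1 + 13/58·1 = 1 ✓
b·c: 13/58·29/13 = 1/2 ✓; 2 stages ⇒ order 2.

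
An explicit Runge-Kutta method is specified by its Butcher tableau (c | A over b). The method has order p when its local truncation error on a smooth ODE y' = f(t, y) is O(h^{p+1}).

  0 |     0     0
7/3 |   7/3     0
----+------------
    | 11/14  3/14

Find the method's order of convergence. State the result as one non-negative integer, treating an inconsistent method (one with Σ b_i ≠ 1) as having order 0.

b = (11/14, 3/14)
c = (0, 7/3)
Σ b_i: 11/14·1 + 3/14·1 = 1 ✓
b·c: 3/14·7/3 = 1/2 ✓; 2 stages ⇒ order 2.

2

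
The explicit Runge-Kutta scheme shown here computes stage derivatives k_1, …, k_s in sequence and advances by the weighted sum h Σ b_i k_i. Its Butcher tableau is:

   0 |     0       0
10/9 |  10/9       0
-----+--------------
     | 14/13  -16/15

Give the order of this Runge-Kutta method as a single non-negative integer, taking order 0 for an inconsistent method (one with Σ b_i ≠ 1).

0

b = (14/13, -16/15)
c = (0, 10/9)
Σ b_i: 14/13·1 + (-16/15)·1 = 2/195 ≠ 1 ⇒ order 0.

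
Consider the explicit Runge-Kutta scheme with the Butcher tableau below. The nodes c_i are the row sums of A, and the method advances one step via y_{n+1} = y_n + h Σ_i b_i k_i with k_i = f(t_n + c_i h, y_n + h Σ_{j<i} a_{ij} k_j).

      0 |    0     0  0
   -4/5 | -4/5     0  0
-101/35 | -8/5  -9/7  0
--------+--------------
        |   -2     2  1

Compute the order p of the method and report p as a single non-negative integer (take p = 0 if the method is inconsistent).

b = (-2, 2, 1)
c = (0, -4/5, -101/35)
Ac = (0, 0, 36/35)
Σ b_i: (-2)·1 + 2·1 + 1·1 = 1 ✓
b·c: 2·(-4/5) + 1·(-101/35) = -157/35 ≠ 1/2 ⇒ order 1.

1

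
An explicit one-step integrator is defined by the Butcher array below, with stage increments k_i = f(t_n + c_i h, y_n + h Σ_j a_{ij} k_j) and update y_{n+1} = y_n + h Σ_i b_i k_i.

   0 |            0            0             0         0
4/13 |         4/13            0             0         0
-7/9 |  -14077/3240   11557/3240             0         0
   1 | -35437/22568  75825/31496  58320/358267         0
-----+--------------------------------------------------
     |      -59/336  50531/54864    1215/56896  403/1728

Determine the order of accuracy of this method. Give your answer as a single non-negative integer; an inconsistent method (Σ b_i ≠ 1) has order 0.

4

b = (-59/336, 50531/54864, 1215/56896, 403/1728)
c = (0, 4/13, -7/9, 1)
Ac = (0, 0, 889/810, 495/806)
Σ b_i: (-59/336)·1 + 50531/54864·1 + 1215/56896·1 + 403/1728·1 = 1 ✓
b·c: 50531/54864·4/13 + 1215/56896·(-7/9) + 403/1728·1 = 1/2 ✓
b·c²: 50531/54864·16/169 + 1215/56896·49/81 + 403/1728·1 = 1/3 ✓
b·Ac: 1215/56896·889/810 + 403/1728·495/806 = 1/6 ✓
b·c³: 50531/54864·64/2197 + 1215/56896·(-343/729) + 403/1728·1 = 1/4 ✓
b·(c∘Ac): 1215/56896·(-6223/7290) + 403/1728·495/806 = 1/8 ✓
b·Ac²: 1215/56896·1778/5265 + 403/1728·1710/5239 = 1/12 ✓
b·A²c: 403/1728·72/403 = 1/24 ✓; 4 stages ⇒ order 4.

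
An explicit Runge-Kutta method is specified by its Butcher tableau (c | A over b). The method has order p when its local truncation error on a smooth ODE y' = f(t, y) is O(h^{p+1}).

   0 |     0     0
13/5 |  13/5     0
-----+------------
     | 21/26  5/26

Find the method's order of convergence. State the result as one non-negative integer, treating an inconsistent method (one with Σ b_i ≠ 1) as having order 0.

2

b = (21/26, 5/26)
c = (0, 13/5)
Σ b_i: 21/26·1 + 5/26·1 = 1 ✓
b·c: 5/26·13/5 = 1/2 ✓; 2 stages ⇒ order 2.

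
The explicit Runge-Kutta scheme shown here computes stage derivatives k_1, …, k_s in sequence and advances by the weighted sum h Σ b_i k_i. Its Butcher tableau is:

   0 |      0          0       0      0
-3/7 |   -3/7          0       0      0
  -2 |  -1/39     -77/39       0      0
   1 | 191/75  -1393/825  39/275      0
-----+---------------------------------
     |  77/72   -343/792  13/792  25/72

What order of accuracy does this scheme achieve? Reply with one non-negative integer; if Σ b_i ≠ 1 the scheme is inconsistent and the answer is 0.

b = (77/72, -343/792, 13/792, 25/72)
c = (0, -3/7, -2, 1)
Ac = (0, 0, 11/13, 11/25)
Σ b_i: 77/72·1 + (-343/792)·1 + 13/792·1 + 25/72·1 = 1 ✓
b·c: (-343/792)·(-3/7) + 13/792·(-2) + 25/72·1 = 1/2 ✓
b·c²: (-343/792)·9/49 + 13/792·4 + 25/72·1 = 1/3 ✓
b·Ac: 13/792·11/13 + 25/72·11/25 = 1/6 ✓
b·c³: (-343/792)·(-27/343) + 13/792·(-8) + 25/72·1 = 1/4 ✓
b·(c∘Ac): 13/792·(-22/13) + 25/72·11/25 = 1/8 ✓
b·Ac²: 13/792·(-33/91) + 25/72·9/35 = 1/12 ✓
b·A²c: 25/72·3/25 = 1/24 ✓; 4 stages ⇒ order 4.

4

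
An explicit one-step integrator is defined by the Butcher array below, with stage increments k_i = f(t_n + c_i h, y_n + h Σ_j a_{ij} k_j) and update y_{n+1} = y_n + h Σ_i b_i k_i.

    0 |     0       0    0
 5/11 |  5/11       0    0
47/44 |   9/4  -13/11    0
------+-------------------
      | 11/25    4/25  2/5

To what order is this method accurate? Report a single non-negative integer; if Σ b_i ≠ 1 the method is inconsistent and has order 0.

b = (11/25, 4/25, 2/5)
c = (0, 5/11, 47/44)
Ac = (0, 0, -65/121)
Σ b_i: 11/25·1 + 4/25·1 + 2/5·1 = 1 ✓
b·c: 4/25·5/11 + 2/5·47/44 = 1/2 ✓
b·c²: 4/25·25/121 + 2/5·2209/1936 = 2369/4840 ≠ 1/3 ⇒ order 2.
b·Ac: 2/5·(-65/121) = -26/121 ≠ 1/6

2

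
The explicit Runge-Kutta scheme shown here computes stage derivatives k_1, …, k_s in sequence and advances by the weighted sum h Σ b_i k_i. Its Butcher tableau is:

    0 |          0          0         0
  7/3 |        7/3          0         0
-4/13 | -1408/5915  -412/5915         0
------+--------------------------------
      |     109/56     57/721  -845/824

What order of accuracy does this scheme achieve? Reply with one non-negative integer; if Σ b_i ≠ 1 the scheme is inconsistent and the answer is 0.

3

b = (109/56, 57/721, -845/824)
c = (0, 7/3, -4/13)
Ac = (0, 0, -412/2535)
Σ b_i: 109/56·1 + 57/721·1 + (-845/824)·1 = 1 ✓
b·c: 57/721·7/3 + (-845/824)·(-4/13) = 1/2 ✓
b·c²: 57/721·49/9 + (-845/824)·16/169 = 1/3 ✓
b·Ac: (-845/824)·(-412/2535) = 1/6 ✓; 3 stages ⇒ order 3.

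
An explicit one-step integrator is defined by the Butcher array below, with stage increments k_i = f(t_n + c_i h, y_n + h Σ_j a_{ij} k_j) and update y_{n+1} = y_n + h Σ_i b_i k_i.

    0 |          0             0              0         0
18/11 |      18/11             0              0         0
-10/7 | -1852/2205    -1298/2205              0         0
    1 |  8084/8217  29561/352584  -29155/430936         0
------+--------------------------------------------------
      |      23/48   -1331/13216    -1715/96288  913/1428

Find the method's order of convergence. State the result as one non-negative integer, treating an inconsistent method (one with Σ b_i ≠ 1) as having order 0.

b = (23/48, -1331/13216, -1715/96288, 913/1428)
c = (0, 18/11, -10/7, 1)
Ac = (0, 0, -236/245, 427/1826)
Σ b_i: 23/48·1 + (-1331/13216)·1 + (-1715/96288)·1 + 913/1428·1 = 1 ✓
b·c: (-1331/13216)·18/11 + (-1715/96288)·(-10/7) + 913/1428·1 = 1/2 ✓
b·c²: (-1331/13216)·324/121 + (-1715/96288)·100/49 + 913/1428·1 = 1/3 ✓
b·Ac: (-1715/96288)·(-236/245) + 913/1428·427/1826 = 1/6 ✓
b·c³: (-1331/13216)·5832/1331 + (-1715/96288)·(-1000/343) + 913/1428·1 = 1/4 ✓
b·(c∘Ac): (-1715/96288)·472/343 + 913/1428·427/1826 = 1/8 ✓
b·Ac²: (-1715/96288)·(-4248/2695) + 913/1428·868/10043 = 1/12 ✓
b·A²c: 913/1428·119/1826 = 1/24 ✓; 4 stages ⇒ order 4.

4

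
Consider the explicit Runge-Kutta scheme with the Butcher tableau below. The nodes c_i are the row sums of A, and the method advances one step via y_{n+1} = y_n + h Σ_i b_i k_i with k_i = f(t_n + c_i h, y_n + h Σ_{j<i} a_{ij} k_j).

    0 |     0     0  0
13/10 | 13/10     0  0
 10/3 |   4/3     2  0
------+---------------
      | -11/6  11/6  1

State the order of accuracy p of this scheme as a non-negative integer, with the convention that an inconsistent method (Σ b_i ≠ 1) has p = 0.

1

b = (-11/6, 11/6, 1)
c = (0, 13/10, 10/3)
Ac = (0, 0, 13/5)
Σ b_i: (-11/6)·1 + 11/6·1 + 1·1 = 1 ✓
b·c: 11/6·13/10 + 1·10/3 = 343/60 ≠ 1/2 ⇒ order 1.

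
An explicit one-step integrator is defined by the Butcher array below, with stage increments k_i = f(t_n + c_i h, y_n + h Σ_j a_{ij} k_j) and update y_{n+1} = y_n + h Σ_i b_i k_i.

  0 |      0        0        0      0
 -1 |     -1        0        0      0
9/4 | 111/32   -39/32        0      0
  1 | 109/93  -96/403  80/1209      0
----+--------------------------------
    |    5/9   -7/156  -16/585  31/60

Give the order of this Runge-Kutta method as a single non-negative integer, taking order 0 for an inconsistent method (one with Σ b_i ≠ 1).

b = (5/9, -7/156, -16/585, 31/60)
c = (0, -1, 9/4, 1)
Ac = (0, 0, 39/32, 12/31)
Σ b_i: 5/9·1 + (-7/156)·1 + (-16/585)·1 + 31/60·1 = 1 ✓
b·c: (-7/156)·(-1) + (-16/585)·9/4 + 31/60·1 = 1/2 ✓
b·c²: (-7/156)·1 + (-16/585)·81/16 + 31/60·1 = 1/3 ✓
b·Ac: (-16/585)·39/32 + 31/60·12/31 = 1/6 ✓
b·c³: (-7/156)·(-1) + (-16/585)·729/64 + 31/60·1 = 1/4 ✓
b·(c∘Ac): (-16/585)·351/128 + 31/60·12/31 = 1/8 ✓
b·Ac²: (-16/585)·(-39/32) + 31/60·3/31 = 1/12 ✓
b·A²c: 31/60·5/62 = 1/24 ✓; 4 stages ⇒ order 4.

4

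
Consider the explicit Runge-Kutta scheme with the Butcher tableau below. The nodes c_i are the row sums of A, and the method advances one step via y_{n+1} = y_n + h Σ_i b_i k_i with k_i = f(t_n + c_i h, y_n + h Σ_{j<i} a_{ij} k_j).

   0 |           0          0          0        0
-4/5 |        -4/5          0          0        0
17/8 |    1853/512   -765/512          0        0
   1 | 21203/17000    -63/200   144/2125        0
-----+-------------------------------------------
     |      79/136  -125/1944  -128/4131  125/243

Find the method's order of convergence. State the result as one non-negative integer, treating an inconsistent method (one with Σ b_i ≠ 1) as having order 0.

b = (79/136, -125/1944, -128/4131, 125/243)
c = (0, -4/5, 17/8, 1)
Ac = (0, 0, 153/128, 99/250)
Σ b_i: 79/136·1 + (-125/1944)·1 + (-128/4131)·1 + 125/243·1 = 1 ✓
b·c: (-125/1944)·(-4/5) + (-128/4131)·17/8 + 125/243·1 = 1/2 ✓
b·c²: (-125/1944)·16/25 + (-128/4131)·289/64 + 125/243·1 = 1/3 ✓
b·Ac: (-128/4131)·153/128 + 125/243·99/250 = 1/6 ✓
b·c³: (-125/1944)·(-64/125) + (-128/4131)·4913/512 + 125/243·1 = 1/4 ✓
b·(c∘Ac): (-128/4131)·2601/1024 + 125/243·99/250 = 1/8 ✓
b·Ac²: (-128/4131)·(-153/160) + 125/243·261/2500 = 1/12 ✓
b·A²c: 125/243·81/1000 = 1/24 ✓; 4 stages ⇒ order 4.

4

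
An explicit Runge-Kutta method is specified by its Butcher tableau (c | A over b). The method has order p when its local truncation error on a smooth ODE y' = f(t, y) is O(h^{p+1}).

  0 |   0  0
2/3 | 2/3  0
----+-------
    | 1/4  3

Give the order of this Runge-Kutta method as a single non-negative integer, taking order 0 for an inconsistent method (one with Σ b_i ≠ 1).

b = (1/4, 3)
c = (0, 2/3)
Σ b_i: 1/4·1 + 3·1 = 13/4 ≠ 1 ⇒ order 0.

0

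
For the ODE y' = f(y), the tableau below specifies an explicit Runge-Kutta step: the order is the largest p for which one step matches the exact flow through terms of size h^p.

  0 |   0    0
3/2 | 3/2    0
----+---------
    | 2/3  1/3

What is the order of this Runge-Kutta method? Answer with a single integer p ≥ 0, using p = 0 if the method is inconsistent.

2

b = (2/3, 1/3)
c = (0, 3/2)
Σ b_i: 2/3·1 + 1/3·1 = 1 ✓
b·c: 1/3·3/2 = 1/2 ✓; 2 stages ⇒ order 2.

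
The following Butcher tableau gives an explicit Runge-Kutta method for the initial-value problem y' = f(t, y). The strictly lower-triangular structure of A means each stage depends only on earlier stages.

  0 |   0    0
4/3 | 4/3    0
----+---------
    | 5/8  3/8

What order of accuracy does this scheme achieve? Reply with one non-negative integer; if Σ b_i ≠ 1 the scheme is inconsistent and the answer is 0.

b = (5/8, 3/8)
c = (0, 4/3)
Σ b_i: 5/8·1 + 3/8·1 = 1 ✓
b·c: 3/8·4/3 = 1/2 ✓; 2 stages ⇒ order 2.

2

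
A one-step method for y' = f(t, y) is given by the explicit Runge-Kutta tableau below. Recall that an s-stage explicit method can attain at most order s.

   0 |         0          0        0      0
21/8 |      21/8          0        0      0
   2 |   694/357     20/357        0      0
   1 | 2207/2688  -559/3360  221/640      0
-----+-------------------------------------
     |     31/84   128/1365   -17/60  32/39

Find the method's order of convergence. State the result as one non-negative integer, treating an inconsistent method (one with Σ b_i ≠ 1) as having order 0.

b = (31/84, 128/1365, -17/60, 32/39)
c = (0, 21/8, 2, 1)
Ac = (0, 0, 5/34, 65/256)
Σ b_i: 31/84·1 + 128/1365·1 + (-17/60)·1 + 32/39·1 = 1 ✓
b·c: 128/1365·21/8 + (-17/60)·2 + 32/39·1 = 1/2 ✓
b·c²: 128/1365·441/64 + (-17/60)·4 + 32/39·1 = 1/3 ✓
b·Ac: (-17/60)·5/34 + 32/39·65/256 = 1/6 ✓
b·c³: 128/1365·9261/512 + (-17/60)·8 + 32/39·1 = 1/4 ✓
b·(c∘Ac): (-17/60)·5/17 + 32/39·65/256 = 1/8 ✓
b·Ac²: (-17/60)·105/272 + 32/39·481/2048 = 1/12 ✓
b·A²c: 32/39·13/256 = 1/24 ✓; 4 stages ⇒ order 4.

4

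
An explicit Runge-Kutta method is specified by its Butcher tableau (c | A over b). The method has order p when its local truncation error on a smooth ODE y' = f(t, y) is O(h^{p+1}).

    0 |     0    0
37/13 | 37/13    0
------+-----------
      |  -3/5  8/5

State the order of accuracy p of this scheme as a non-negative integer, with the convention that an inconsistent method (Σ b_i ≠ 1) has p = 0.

1

b = (-3/5, 8/5)
c = (0, 37/13)
Σ b_i: (-3/5)·1 + 8/5·1 = 1 ✓
b·c: 8/5·37/13 = 296/65 ≠ 1/2 ⇒ order 1.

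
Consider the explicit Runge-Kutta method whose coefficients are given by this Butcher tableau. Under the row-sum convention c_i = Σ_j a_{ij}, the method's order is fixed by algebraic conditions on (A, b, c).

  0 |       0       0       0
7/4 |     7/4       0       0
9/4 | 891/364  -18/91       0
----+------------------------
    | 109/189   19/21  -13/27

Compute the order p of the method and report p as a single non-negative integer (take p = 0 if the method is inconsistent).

b = (109/189, 19/21, -13/27)
c = (0, 7/4, 9/4)
Ac = (0, 0, -9/26)
Σ b_i: 109/189·1 + 19/21·1 + (-13/27)·1 = 1 ✓
b·c: 19/21·7/4 + (-13/27)·9/4 = 1/2 ✓
b·c²: 19/21·49/16 + (-13/27)·81/16 = 1/3 ✓
b·Ac: (-13/27)·(-9/26) = 1/6 ✓; 3 stages ⇒ order 3.

3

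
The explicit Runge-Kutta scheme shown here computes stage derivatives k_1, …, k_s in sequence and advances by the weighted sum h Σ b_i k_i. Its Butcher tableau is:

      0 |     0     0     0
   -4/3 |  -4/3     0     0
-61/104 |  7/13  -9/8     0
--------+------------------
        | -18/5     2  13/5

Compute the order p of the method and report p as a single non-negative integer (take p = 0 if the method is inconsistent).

b = (-18/5, 2, 13/5)
c = (0, -4/3, -61/104)
Ac = (0, 0, 3/2)
Σ b_i: (-18/5)·1 + 2·1 + 13/5·1 = 1 ✓
b·c: 2·(-4/3) + 13/5·(-61/104) = -503/120 ≠ 1/2 ⇒ order 1.

1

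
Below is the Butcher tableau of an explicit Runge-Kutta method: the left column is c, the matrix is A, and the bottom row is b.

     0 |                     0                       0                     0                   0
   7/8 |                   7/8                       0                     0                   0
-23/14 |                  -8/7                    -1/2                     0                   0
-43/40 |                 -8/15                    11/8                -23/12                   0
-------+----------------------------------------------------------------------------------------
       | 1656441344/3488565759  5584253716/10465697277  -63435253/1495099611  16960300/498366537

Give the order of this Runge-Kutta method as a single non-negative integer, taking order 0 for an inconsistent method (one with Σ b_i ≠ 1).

3

b = (1656441344/3488565759, 5584253716/10465697277, -63435253/1495099611, 16960300/498366537)
c = (0, 7/8, -23/14, -43/40)
Ac = (0, 0, -7/16, 5849/1344)
Σ b_i: 1656441344/3488565759·1 + 5584253716/10465697277·1 + (-63435253/1495099611)·1 + 16960300/498366537·1 = 1 ✓
b·c: 5584253716/10465697277·7/8 + (-63435253/1495099611)·(-23/14) + 16960300/498366537·(-43/40) = 1/2 ✓
b·c²: 5584253716/10465697277·49/64 + (-63435253/1495099611)·529/196 + 16960300/498366537·1849/1600 = 1/3 ✓
b·Ac: (-63435253/1495099611)·(-7/16) + 16960300/498366537·5849/1344 = 1/6 ✓
b·c³: 5584253716/10465697277·343/512 + (-63435253/1495099611)·(-12167/2744) + 16960300/498366537·(-79507/64000) = 561863429419/1116341042880 ≠ 1/4 ⇒ order 3.
b·(c∘Ac): (-63435253/1495099611)·23/32 + 16960300/498366537·(-251507/53760) = -4033873199/21263638912 ≠ 1/8
b·Ac²: (-63435253/1495099611)·(-49/128) + 16960300/498366537·(-310111/75264) = -144169873/1162855253 ≠ 1/12
b·A²c: 16960300/498366537·161/192 = 682652075/23921593776 ≠ 1/24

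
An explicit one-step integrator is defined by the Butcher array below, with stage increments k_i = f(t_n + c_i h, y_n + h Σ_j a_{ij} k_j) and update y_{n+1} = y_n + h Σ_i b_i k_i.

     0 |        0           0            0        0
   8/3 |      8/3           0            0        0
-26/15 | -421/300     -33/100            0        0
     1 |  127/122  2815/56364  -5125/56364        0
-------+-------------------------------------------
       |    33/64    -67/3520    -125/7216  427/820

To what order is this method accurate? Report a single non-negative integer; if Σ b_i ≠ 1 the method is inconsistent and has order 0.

4

b = (33/64, -67/3520, -125/7216, 427/820)
c = (0, 8/3, -26/15, 1)
Ac = (0, 0, -22/25, 745/2562)
Σ b_i: 33/64·1 + (-67/3520)·1 + (-125/7216)·1 + 427/820·1 = 1 ✓
b·c: (-67/3520)·8/3 + (-125/7216)·(-26/15) + 427/820·1 = 1/2 ✓
b·c²: (-67/3520)·64/9 + (-125/7216)·676/225 + 427/820·1 = 1/3 ✓
b·Ac: (-125/7216)·(-22/25) + 427/820·745/2562 = 1/6 ✓
b·c³: (-67/3520)·512/27 + (-125/7216)·(-17576/3375) + 427/820·1 = 1/4 ✓
b·(c∘Ac): (-125/7216)·572/375 + 427/820·745/2562 = 1/8 ✓
b·Ac²: (-125/7216)·(-176/75) + 427/820·5/61 = 1/12 ✓
b·A²c: 427/820·205/2562 = 1/24 ✓; 4 stages ⇒ order 4.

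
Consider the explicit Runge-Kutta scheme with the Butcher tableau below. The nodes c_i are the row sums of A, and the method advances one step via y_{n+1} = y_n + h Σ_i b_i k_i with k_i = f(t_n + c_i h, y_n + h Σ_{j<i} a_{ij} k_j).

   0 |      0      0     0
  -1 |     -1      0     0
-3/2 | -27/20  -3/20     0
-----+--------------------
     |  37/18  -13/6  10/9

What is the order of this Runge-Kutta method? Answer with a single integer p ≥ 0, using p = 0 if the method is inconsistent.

b = (37/18, -13/6, 10/9)
c = (0, -1, -3/2)
Ac = (0, 0, 3/20)
Σ b_i: 37/18·1 + (-13/6)·1 + 10/9·1 = 1 ✓
b·c: (-13/6)·(-1) + 10/9·(-3/2) = 1/2 ✓
b·c²: (-13/6)·1 + 10/9·9/4 = 1/3 ✓
b·Ac: 10/9·3/20 = 1/6 ✓; 3 stages ⇒ order 3.

3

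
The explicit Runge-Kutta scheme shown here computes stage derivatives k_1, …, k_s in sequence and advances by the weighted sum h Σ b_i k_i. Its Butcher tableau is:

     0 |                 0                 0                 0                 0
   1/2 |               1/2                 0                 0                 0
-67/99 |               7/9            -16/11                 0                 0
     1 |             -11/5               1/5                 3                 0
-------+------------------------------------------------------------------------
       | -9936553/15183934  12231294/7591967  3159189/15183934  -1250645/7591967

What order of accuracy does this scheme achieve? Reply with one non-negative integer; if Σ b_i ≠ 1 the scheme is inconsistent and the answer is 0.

b = (-9936553/15183934, 12231294/7591967, 3159189/15183934, -1250645/7591967)
c = (0, 1/2, -67/99, 1)
Ac = (0, 0, -8/11, -637/330)
Σ b_i: (-9936553/15183934)·1 + 12231294/7591967·1 + 3159189/15183934·1 + (-1250645/7591967)·1 = 1 ✓
b·c: 12231294/7591967·1/2 + 3159189/15183934·(-67/99) + (-1250645/7591967)·1 = 1/2 ✓
b·c²: 12231294/7591967·1/4 + 3159189/15183934·4489/9801 + (-1250645/7591967)·1 = 1/3 ✓
b·Ac: 3159189/15183934·(-8/11) + (-1250645/7591967)·(-637/330) = 1/6 ✓
b·c³: 12231294/7591967·1/8 + 3159189/15183934·(-300763/970299) + (-1250645/7591967)·1 = -251094743/9019256796 ≠ 1/4 ⇒ order 3.
b·(c∘Ac): 3159189/15183934·536/1089 + (-1250645/7591967)·(-637/330) = 19149551/45551802 ≠ 1/8
b·Ac²: 3159189/15183934·(-4/11) + (-1250645/7591967)·93047/65340 = -2798180557/9019256796 ≠ 1/12
b·A²c: (-1250645/7591967)·(-24/11) = 2728680/7591967 ≠ 1/24

3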